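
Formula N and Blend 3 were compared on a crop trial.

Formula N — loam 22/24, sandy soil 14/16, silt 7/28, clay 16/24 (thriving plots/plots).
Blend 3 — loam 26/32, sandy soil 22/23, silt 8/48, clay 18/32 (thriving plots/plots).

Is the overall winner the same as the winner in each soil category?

No

Loam: Formula N 22/24 = 91.7%, Blend 3 26/32 = 81.2% → Formula N
Sandy soil: Formula N 14/16 = 87.5%, Blend 3 22/23 = 95.7% → Blend 3
Silt: Formula N 7/28 = 25.0%, Blend 3 8/48 = 16.7% → Formula N
Clay: Formula N 16/24 = 66.7%, Blend 3 18/32 = 56.2% → Formula N
Overall: Formula N 59/92 = 64.1%, Blend 3 74/135 = 54.8% → Formula N
Neither sweeps: Formula N wins 3 of 4 groups, Blend 3 wins 1. Formula N wins overall but not every group — no Simpson reversal.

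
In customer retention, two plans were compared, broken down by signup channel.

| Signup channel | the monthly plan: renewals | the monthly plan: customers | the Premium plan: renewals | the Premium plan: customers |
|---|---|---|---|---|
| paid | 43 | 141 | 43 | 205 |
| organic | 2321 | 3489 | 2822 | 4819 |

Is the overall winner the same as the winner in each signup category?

Paid: the monthly plan 43/141 = 30.5%, the Premium plan 43/205 = 21.0% → the monthly plan
Organic: the monthly plan 2321/3489 = 66.5%, the Premium plan 2822/4819 = 58.6% → the monthly plan
Overall: the monthly plan 2364/3630 = 65.1%, the Premium plan 2865/5024 = 57.0% → the monthly plan
The monthly plan wins overall and in every signup group — no reversal.

Yes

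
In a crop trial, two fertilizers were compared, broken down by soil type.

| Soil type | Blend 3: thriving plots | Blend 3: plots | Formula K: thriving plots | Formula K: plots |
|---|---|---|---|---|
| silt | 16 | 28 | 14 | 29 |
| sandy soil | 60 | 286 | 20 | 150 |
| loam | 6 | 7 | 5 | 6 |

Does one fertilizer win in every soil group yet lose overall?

Silt: Blend 3 16/28 = 57.1%, Formula K 14/29 = 48.3% → Blend 3
Sandy soil: Blend 3 60/286 = 21.0%, Formula K 20/150 = 13.3% → Blend 3
Loam: Blend 3 6/7 = 85.7%, Formula K 5/6 = 83.3% → Blend 3
Overall: Blend 3 82/321 = 25.5%, Formula K 39/185 = 21.1% → Blend 3
Blend 3 wins overall and in every soil group — no reversal.

No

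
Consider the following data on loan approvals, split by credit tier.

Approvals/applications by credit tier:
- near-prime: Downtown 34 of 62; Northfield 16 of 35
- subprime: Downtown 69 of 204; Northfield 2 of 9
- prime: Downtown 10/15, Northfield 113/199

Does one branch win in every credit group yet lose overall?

Near-prime: Downtown 34/62 = 54.8%, Northfield 16/35 = 45.7% → Downtown
Subprime: Downtown 69/204 = 33.8%, Northfield 2/9 = 22.2% → Downtown
Prime: Downtown 10/15 = 66.7%, Northfield 113/199 = 56.8% → Downtown
Overall: Downtown 113/281 = 40.2%, Northfield 131/243 = 53.9% → Northfield
Downtown wins each credit group but Northfield wins overall — the comparison reverses. Downtown's applications skew toward subprime, which has a lower base rate.

Yes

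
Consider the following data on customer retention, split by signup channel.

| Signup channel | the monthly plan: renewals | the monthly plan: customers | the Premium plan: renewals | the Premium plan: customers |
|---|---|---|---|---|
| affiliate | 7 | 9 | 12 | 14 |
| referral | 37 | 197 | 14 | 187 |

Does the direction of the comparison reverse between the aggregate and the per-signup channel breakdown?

No

Affiliate: the monthly plan 7/9 = 77.8%, the Premium plan 12/14 = 85.7% → the Premium plan
Referral: the monthly plan 37/197 = 18.8%, the Premium plan 14/187 = 7.5% → the monthly plan
Overall: the monthly plan 44/206 = 21.4%, the Premium plan 26/201 = 12.9% → the monthly plan
Neither sweeps: the monthly plan wins 1 of 2 groups, the Premium plan wins 1. The monthly plan wins overall but not every group — no Simpson reversal.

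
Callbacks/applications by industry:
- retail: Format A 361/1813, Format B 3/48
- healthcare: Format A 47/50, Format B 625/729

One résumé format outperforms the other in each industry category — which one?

Retail: Format A 361/1813 = 19.9%, Format B 3/48 = 6.2% → Format A
Healthcare: Format A 47/50 = 94.0%, Format B 625/729 = 85.7% → Format A
Format A has the higher rate in both groups.

Format A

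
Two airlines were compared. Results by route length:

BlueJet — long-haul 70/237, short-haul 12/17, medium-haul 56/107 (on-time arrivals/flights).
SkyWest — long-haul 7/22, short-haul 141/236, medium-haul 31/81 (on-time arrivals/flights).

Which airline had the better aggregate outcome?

Long-haul: BlueJet 70/237 = 29.5%, SkyWest 7/22 = 31.8% → SkyWest
Short-haul: BlueJet 12/17 = 70.6%, SkyWest 141/236 = 59.7% → BlueJet
Medium-haul: BlueJet 56/107 = 52.3%, SkyWest 31/81 = 38.3% → BlueJet
Overall: BlueJet 138/361 = 38.2%, SkyWest 179/339 = 52.8% → SkyWest
(Neither sweeps every route group, but SkyWest has the higher pooled rate.)

SkyWest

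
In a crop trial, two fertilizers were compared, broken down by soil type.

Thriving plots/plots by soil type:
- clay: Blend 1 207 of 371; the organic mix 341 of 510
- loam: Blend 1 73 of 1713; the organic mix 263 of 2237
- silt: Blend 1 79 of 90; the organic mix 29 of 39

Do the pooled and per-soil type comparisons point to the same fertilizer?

No

Clay: Blend 1 207/371 = 55.8%, the organic mix 341/510 = 66.9% → the organic mix
Loam: Blend 1 73/1713 = 4.3%, the organic mix 263/2237 = 11.8% → the organic mix
Silt: Blend 1 79/90 = 87.8%, the organic mix 29/39 = 74.4% → Blend 1
Overall: Blend 1 359/2174 = 16.5%, the organic mix 633/2786 = 22.7% → the organic mix
Neither sweeps: Blend 1 wins 1 of 3 groups, the organic mix wins 2. The organic mix wins overall but not every group — no Simpson reversal.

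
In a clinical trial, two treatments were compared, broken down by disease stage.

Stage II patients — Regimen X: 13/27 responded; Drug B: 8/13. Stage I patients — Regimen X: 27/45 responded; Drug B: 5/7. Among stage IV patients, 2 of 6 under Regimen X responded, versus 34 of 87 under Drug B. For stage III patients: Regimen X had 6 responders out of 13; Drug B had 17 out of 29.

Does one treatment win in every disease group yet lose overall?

Yes

Stage II: Regimen X 13/27 = 48.1%, Drug B 8/13 = 61.5% → Drug B
Stage I: Regimen X 27/45 = 60.0%, Drug B 5/7 = 71.4% → Drug B
Stage IV: Regimen X 2/6 = 33.3%, Drug B 34/87 = 39.1% → Drug B
Stage III: Regimen X 6/13 = 46.2%, Drug B 17/29 = 58.6% → Drug B
Overall: Regimen X 48/91 = 52.7%, Drug B 64/136 = 47.1% → Regimen X
Drug B wins each disease group but Regimen X wins overall — the comparison reverses. Drug B's patients skew toward stage IV, which has a lower base rate.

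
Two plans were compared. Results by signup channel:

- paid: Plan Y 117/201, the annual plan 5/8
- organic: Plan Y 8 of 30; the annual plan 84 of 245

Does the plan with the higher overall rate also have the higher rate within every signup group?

No

Paid: Plan Y 117/201 = 58.2%, the annual plan 5/8 = 62.5% → the annual plan
Organic: Plan Y 8/30 = 26.7%, the annual plan 84/245 = 34.3% → the annual plan
Overall: Plan Y 125/231 = 54.1%, the annual plan 89/253 = 35.2% → Plan Y
The annual plan wins each signup group but Plan Y wins overall — the comparison reverses. The annual plan's customers skew toward organic, which has a lower base rate.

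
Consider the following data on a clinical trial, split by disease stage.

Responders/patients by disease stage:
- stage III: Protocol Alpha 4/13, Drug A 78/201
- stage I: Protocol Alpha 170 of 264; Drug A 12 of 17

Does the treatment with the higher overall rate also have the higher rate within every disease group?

No

Stage III: Protocol Alpha 4/13 = 30.8%, Drug A 78/201 = 38.8% → Drug A
Stage I: Protocol Alpha 170/264 = 64.4%, Drug A 12/17 = 70.6% → Drug A
Overall: Protocol Alpha 174/277 = 62.8%, Drug A 90/218 = 41.3% → Protocol Alpha
Drug A wins each disease group but Protocol Alpha wins overall — the comparison reverses. Drug A's patients skew toward stage III, which has a lower base rate.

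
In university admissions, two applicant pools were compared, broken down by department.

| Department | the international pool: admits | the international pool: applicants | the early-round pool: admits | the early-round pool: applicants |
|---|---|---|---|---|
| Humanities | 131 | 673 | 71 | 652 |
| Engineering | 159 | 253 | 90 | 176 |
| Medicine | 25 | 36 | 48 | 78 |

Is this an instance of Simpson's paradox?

Humanities: the international pool 131/673 = 19.5%, the early-round pool 71/652 = 10.9% → the international pool
Engineering: the international pool 159/253 = 62.8%, the early-round pool 90/176 = 51.1% → the international pool
Medicine: the international pool 25/36 = 69.4%, the early-round pool 48/78 = 61.5% → the international pool
Overall: the international pool 315/962 = 32.7%, the early-round pool 209/906 = 23.1% → the international pool
The international pool wins overall and in every department group — no reversal.

No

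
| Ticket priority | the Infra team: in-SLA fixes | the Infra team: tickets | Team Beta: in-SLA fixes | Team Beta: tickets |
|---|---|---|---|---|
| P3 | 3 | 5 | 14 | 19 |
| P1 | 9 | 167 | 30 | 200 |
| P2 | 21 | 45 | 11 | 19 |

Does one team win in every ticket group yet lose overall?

No

P3: the Infra team 3/5 = 60.0%, Team Beta 14/19 = 73.7% → Team Beta
P1: the Infra team 9/167 = 5.4%, Team Beta 30/200 = 15.0% → Team Beta
P2: the Infra team 21/45 = 46.7%, Team Beta 11/19 = 57.9% → Team Beta
Overall: the Infra team 33/217 = 15.2%, Team Beta 55/238 = 23.1% → Team Beta
Team Beta wins overall and in every ticket group — no reversal.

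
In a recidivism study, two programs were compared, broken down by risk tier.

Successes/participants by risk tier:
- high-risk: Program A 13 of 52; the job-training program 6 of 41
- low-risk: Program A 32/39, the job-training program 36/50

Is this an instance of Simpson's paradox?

High-risk: Program A 13/52 = 25.0%, the job-training program 6/41 = 14.6% → Program A
Low-risk: Program A 32/39 = 82.1%, the job-training program 36/50 = 72.0% → Program A
Overall: Program A 45/91 = 49.5%, the job-training program 42/91 = 46.2% → Program A
Program A wins overall and in every risk group — no reversal.

No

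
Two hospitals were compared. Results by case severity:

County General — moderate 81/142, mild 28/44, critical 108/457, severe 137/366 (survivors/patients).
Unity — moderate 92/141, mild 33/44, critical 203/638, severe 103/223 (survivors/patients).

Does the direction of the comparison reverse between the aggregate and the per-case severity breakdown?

Moderate: County General 81/142 = 57.0%, Unity 92/141 = 65.2% → Unity
Mild: County General 28/44 = 63.6%, Unity 33/44 = 75.0% → Unity
Critical: County General 108/457 = 23.6%, Unity 203/638 = 31.8% → Unity
Severe: County General 137/366 = 37.4%, Unity 103/223 = 46.2% → Unity
Overall: County General 354/1009 = 35.1%, Unity 431/1046 = 41.2% → Unity
Unity wins overall and in every case group — no reversal.

No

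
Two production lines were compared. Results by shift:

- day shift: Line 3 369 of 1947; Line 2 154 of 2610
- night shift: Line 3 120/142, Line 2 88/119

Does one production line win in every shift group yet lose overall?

No

Day shift: Line 3 369/1947 = 19.0%, Line 2 154/2610 = 5.9% → Line 3
Night shift: Line 3 120/142 = 84.5%, Line 2 88/119 = 73.9% → Line 3
Overall: Line 3 489/2089 = 23.4%, Line 2 242/2729 = 8.9% → Line 3
Line 3 wins overall and in every shift group — no reversal.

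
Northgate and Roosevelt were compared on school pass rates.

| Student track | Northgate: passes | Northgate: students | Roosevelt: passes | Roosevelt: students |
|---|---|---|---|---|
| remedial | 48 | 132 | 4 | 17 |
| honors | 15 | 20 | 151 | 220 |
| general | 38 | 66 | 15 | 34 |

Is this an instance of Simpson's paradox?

Yes

Remedial: Northgate 48/132 = 36.4%, Roosevelt 4/17 = 23.5% → Northgate
Honors: Northgate 15/20 = 75.0%, Roosevelt 151/220 = 68.6% → Northgate
General: Northgate 38/66 = 57.6%, Roosevelt 15/34 = 44.1% → Northgate
Overall: Northgate 101/218 = 46.3%, Roosevelt 170/271 = 62.7% → Roosevelt
Northgate wins each student group but Roosevelt wins overall — the comparison reverses. Northgate's students skew toward remedial, which has a lower base rate.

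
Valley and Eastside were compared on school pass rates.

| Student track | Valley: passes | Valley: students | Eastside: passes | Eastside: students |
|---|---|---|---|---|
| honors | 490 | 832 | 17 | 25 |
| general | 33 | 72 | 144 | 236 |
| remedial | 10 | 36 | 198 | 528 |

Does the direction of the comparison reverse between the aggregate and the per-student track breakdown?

Honors: Valley 490/832 = 58.9%, Eastside 17/25 = 68.0% → Eastside
General: Valley 33/72 = 45.8%, Eastside 144/236 = 61.0% → Eastside
Remedial: Valley 10/36 = 27.8%, Eastside 198/528 = 37.5% → Eastside
Overall: Valley 533/940 = 56.7%, Eastside 359/789 = 45.5% → Valley
Eastside wins each student group but Valley wins overall — the comparison reverses. Eastside's students skew toward remedial, which has a lower base rate.

Yes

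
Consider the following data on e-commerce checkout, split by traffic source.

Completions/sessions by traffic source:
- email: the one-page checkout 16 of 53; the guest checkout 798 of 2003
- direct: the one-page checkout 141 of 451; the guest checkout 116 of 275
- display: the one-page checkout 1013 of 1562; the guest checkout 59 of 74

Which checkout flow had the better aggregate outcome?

the one-page checkout

Email: the one-page checkout 16/53 = 30.2%, the guest checkout 798/2003 = 39.8% → the guest checkout
Direct: the one-page checkout 141/451 = 31.3%, the guest checkout 116/275 = 42.2% → the guest checkout
Display: the one-page checkout 1013/1562 = 64.9%, the guest checkout 59/74 = 79.7% → the guest checkout
Overall: the one-page checkout 1170/2066 = 56.6%, the guest checkout 973/2352 = 41.4% → the one-page checkout
(The guest checkout wins every traffic group but the one-page checkout wins overall — the guest checkout's sessions skew toward the low-rate email group.)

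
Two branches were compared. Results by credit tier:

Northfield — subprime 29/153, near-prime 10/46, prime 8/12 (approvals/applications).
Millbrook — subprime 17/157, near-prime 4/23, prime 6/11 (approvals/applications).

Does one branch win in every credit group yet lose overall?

Subprime: Northfield 29/153 = 19.0%, Millbrook 17/157 = 10.8% → Northfield
Near-prime: Northfield 10/46 = 21.7%, Millbrook 4/23 = 17.4% → Northfield
Prime: Northfield 8/12 = 66.7%, Millbrook 6/11 = 54.5% → Northfield
Overall: Northfield 47/211 = 22.3%, Millbrook 27/191 = 14.1% → Northfield
Northfield wins overall and in every credit group — no reversal.

No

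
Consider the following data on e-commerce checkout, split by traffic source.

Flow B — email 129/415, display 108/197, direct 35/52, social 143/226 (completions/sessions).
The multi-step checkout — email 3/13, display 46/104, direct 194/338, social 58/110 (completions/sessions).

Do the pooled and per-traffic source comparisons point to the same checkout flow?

No

Email: Flow B 129/415 = 31.1%, the multi-step checkout 3/13 = 23.1% → Flow B
Display: Flow B 108/197 = 54.8%, the multi-step checkout 46/104 = 44.2% → Flow B
Direct: Flow B 35/52 = 67.3%, the multi-step checkout 194/338 = 57.4% → Flow B
Social: Flow B 143/226 = 63.3%, the multi-step checkout 58/110 = 52.7% → Flow B
Overall: Flow B 415/890 = 46.6%, the multi-step checkout 301/565 = 53.3% → the multi-step checkout
Flow B wins each traffic group but the multi-step checkout wins overall — the comparison reverses. Flow B's sessions skew toward email, which has a lower base rate.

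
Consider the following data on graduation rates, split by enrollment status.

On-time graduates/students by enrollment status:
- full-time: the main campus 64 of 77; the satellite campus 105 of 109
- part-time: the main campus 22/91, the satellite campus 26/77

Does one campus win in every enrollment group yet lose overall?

Full-time: the main campus 64/77 = 83.1%, the satellite campus 105/109 = 96.3% → the satellite campus
Part-time: the main campus 22/91 = 24.2%, the satellite campus 26/77 = 33.8% → the satellite campus
Overall: the main campus 86/168 = 51.2%, the satellite campus 131/186 = 70.4% → the satellite campus
The satellite campus wins overall and in every enrollment group — no reversal.

No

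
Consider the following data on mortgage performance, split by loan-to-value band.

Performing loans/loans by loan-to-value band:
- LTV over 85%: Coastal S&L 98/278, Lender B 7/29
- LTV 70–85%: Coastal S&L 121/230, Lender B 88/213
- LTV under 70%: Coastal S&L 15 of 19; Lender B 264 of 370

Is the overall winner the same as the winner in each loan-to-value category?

LTV over 85%: Coastal S&L 98/278 = 35.3%, Lender B 7/29 = 24.1% → Coastal S&L
LTV 70–85%: Coastal S&L 121/230 = 52.6%, Lender B 88/213 = 41.3% → Coastal S&L
LTV under 70%: Coastal S&L 15/19 = 78.9%, Lender B 264/370 = 71.4% → Coastal S&L
Overall: Coastal S&L 234/527 = 44.4%, Lender B 359/612 = 58.7% → Lender B
Coastal S&L wins each loan-to-value group but Lender B wins overall — the comparison reverses. Coastal S&L's loans skew toward LTV over 85%, which has a lower base rate.

No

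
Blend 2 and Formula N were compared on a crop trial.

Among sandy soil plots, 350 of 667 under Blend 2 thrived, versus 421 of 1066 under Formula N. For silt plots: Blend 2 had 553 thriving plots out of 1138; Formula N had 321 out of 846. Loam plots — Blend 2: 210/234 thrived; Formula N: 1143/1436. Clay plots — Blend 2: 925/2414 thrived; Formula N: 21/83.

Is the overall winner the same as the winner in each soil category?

No

Sandy soil: Blend 2 350/667 = 52.5%, Formula N 421/1066 = 39.5% → Blend 2
Silt: Blend 2 553/1138 = 48.6%, Formula N 321/846 = 37.9% → Blend 2
Loam: Blend 2 210/234 = 89.7%, Formula N 1143/1436 = 79.6% → Blend 2
Clay: Blend 2 925/2414 = 38.3%, Formula N 21/83 = 25.3% → Blend 2
Overall: Blend 2 2038/4453 = 45.8%, Formula N 1906/3431 = 55.6% → Formula N
Blend 2 wins each soil group but Formula N wins overall — the comparison reverses. Blend 2's plots skew toward clay, which has a lower base rate.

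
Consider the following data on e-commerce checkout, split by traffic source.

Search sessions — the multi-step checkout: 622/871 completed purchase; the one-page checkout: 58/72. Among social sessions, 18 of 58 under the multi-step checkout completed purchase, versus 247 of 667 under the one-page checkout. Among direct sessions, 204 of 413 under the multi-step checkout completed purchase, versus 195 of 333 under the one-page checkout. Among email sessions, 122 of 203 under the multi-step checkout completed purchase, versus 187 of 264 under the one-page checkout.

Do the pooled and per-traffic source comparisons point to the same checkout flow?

No

Search: the multi-step checkout 622/871 = 71.4%, the one-page checkout 58/72 = 80.6% → the one-page checkout
Social: the multi-step checkout 18/58 = 31.0%, the one-page checkout 247/667 = 37.0% → the one-page checkout
Direct: the multi-step checkout 204/413 = 49.4%, the one-page checkout 195/333 = 58.6% → the one-page checkout
Email: the multi-step checkout 122/203 = 60.1%, the one-page checkout 187/264 = 70.8% → the one-page checkout
Overall: the multi-step checkout 966/1545 = 62.5%, the one-page checkout 687/1336 = 51.4% → the multi-step checkout
The one-page checkout wins each traffic group but the multi-step checkout wins overall — the comparison reverses. The one-page checkout's sessions skew toward social, which has a lower base rate.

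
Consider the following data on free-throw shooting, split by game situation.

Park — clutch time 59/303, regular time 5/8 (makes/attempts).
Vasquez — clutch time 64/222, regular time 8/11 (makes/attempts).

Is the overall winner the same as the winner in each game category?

Yes

Clutch time: Park 59/303 = 19.5%, Vasquez 64/222 = 28.8% → Vasquez
Regular time: Park 5/8 = 62.5%, Vasquez 8/11 = 72.7% → Vasquez
Overall: Park 64/311 = 20.6%, Vasquez 72/233 = 30.9% → Vasquez
Vasquez wins overall and in every game group — no reversal.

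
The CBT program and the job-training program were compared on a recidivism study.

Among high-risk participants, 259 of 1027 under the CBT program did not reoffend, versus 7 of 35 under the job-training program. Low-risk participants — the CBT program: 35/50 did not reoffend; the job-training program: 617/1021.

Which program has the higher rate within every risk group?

High-risk: the CBT program 259/1027 = 25.2%, the job-training program 7/35 = 20.0% → the CBT program
Low-risk: the CBT program 35/50 = 70.0%, the job-training program 617/1021 = 60.4% → the CBT program
The CBT program has the higher rate in both groups.

the CBT program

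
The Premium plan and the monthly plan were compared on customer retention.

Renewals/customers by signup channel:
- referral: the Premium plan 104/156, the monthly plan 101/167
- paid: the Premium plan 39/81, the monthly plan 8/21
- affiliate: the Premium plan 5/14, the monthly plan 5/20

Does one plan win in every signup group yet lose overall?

Referral: the Premium plan 104/156 = 66.7%, the monthly plan 101/167 = 60.5% → the Premium plan
Paid: the Premium plan 39/81 = 48.1%, the monthly plan 8/21 = 38.1% → the Premium plan
Affiliate: the Premium plan 5/14 = 35.7%, the monthly plan 5/20 = 25.0% → the Premium plan
Overall: the Premium plan 148/251 = 59.0%, the monthly plan 114/208 = 54.8% → the Premium plan
The Premium plan wins overall and in every signup group — no reversal.

No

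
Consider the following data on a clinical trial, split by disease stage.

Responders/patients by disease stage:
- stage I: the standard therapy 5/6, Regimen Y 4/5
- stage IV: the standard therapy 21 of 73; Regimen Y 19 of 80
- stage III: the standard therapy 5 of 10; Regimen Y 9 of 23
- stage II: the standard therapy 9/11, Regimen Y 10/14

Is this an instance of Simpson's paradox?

No

Stage I: the standard therapy 5/6 = 83.3%, Regimen Y 4/5 = 80.0% → the standard therapy
Stage IV: the standard therapy 21/73 = 28.8%, Regimen Y 19/80 = 23.8% → the standard therapy
Stage III: the standard therapy 5/10 = 50.0%, Regimen Y 9/23 = 39.1% → the standard therapy
Stage II: the standard therapy 9/11 = 81.8%, Regimen Y 10/14 = 71.4% → the standard therapy
Overall: the standard therapy 40/100 = 40.0%, Regimen Y 42/122 = 34.4% → the standard therapy
The standard therapy wins overall and in every disease group — no reversal.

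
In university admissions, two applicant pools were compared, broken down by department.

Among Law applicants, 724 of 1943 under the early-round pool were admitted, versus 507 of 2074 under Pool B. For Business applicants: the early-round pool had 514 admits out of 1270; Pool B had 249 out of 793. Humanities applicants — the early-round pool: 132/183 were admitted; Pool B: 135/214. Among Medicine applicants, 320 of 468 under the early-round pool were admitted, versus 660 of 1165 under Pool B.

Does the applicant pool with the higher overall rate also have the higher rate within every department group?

Yes

Law: the early-round pool 724/1943 = 37.3%, Pool B 507/2074 = 24.4% → the early-round pool
Business: the early-round pool 514/1270 = 40.5%, Pool B 249/793 = 31.4% → the early-round pool
Humanities: the early-round pool 132/183 = 72.1%, Pool B 135/214 = 63.1% → the early-round pool
Medicine: the early-round pool 320/468 = 68.4%, Pool B 660/1165 = 56.7% → the early-round pool
Overall: the early-round pool 1690/3864 = 43.7%, Pool B 1551/4246 = 36.5% → the early-round pool
The early-round pool wins overall and in every department group — no reversal.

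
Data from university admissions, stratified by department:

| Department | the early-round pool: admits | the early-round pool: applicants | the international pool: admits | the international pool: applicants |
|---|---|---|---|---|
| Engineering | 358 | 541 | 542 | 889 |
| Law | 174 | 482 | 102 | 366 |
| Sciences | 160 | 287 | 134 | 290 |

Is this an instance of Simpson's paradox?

No

Engineering: the early-round pool 358/541 = 66.2%, the international pool 542/889 = 61.0% → the early-round pool
Law: the early-round pool 174/482 = 36.1%, the international pool 102/366 = 27.9% → the early-round pool
Sciences: the early-round pool 160/287 = 55.7%, the international pool 134/290 = 46.2% → the early-round pool
Overall: the early-round pool 692/1310 = 52.8%, the international pool 778/1545 = 50.4% → the early-round pool
The early-round pool wins overall and in every department group — no reversal.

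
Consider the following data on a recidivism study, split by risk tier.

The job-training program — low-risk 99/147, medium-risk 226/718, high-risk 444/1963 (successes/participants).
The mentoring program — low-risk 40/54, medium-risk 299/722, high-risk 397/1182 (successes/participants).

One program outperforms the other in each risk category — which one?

Low-risk: the job-training program 99/147 = 67.3%, the mentoring program 40/54 = 74.1% → the mentoring program
Medium-risk: the job-training program 226/718 = 31.5%, the mentoring program 299/722 = 41.4% → the mentoring program
High-risk: the job-training program 444/1963 = 22.6%, the mentoring program 397/1182 = 33.6% → the mentoring program
The mentoring program has the higher rate in all 3 groups.

the mentoring program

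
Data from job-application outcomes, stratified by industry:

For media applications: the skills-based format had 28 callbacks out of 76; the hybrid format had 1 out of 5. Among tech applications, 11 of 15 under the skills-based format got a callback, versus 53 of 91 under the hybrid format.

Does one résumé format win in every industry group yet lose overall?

Media: the skills-based format 28/76 = 36.8%, the hybrid format 1/5 = 20.0% → the skills-based format
Tech: the skills-based format 11/15 = 73.3%, the hybrid format 53/91 = 58.2% → the skills-based format
Overall: the skills-based format 39/91 = 42.9%, the hybrid format 54/96 = 56.2% → the hybrid format
The skills-based format wins each industry group but the hybrid format wins overall — the comparison reverses. The skills-based format's applications skew toward media, which has a lower base rate.

Yes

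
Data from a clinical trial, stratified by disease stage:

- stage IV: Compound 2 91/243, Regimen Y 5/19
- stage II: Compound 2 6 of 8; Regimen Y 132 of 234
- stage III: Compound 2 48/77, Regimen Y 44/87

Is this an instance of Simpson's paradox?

Stage IV: Compound 2 91/243 = 37.4%, Regimen Y 5/19 = 26.3% → Compound 2
Stage II: Compound 2 6/8 = 75.0%, Regimen Y 132/234 = 56.4% → Compound 2
Stage III: Compound 2 48/77 = 62.3%, Regimen Y 44/87 = 50.6% → Compound 2
Overall: Compound 2 145/328 = 44.2%, Regimen Y 181/340 = 53.2% → Regimen Y
Compound 2 wins each disease group but Regimen Y wins overall — the comparison reverses. Compound 2's patients skew toward stage IV, which has a lower base rate.

Yes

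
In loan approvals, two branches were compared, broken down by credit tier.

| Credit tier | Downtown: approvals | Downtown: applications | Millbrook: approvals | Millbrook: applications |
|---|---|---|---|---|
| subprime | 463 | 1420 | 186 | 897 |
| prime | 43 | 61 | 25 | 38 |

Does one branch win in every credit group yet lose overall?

No

Subprime: Downtown 463/1420 = 32.6%, Millbrook 186/897 = 20.7% → Downtown
Prime: Downtown 43/61 = 70.5%, Millbrook 25/38 = 65.8% → Downtown
Overall: Downtown 506/1481 = 34.2%, Millbrook 211/935 = 22.6% → Downtown
Downtown wins overall and in every credit group — no reversal.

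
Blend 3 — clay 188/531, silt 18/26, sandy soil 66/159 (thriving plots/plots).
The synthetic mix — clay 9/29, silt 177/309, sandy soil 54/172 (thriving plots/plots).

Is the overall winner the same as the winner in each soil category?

No

Clay: Blend 3 188/531 = 35.4%, the synthetic mix 9/29 = 31.0% → Blend 3
Silt: Blend 3 18/26 = 69.2%, the synthetic mix 177/309 = 57.3% → Blend 3
Sandy soil: Blend 3 66/159 = 41.5%, the synthetic mix 54/172 = 31.4% → Blend 3
Overall: Blend 3 272/716 = 38.0%, the synthetic mix 240/510 = 47.1% → the synthetic mix
Blend 3 wins each soil group but the synthetic mix wins overall — the comparison reverses. Blend 3's plots skew toward clay, which has a lower base rate.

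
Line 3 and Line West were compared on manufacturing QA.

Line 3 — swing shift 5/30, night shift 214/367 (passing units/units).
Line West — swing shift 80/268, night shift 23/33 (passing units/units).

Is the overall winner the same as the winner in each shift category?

Swing shift: Line 3 5/30 = 16.7%, Line West 80/268 = 29.9% → Line West
Night shift: Line 3 214/367 = 58.3%, Line West 23/33 = 69.7% → Line West
Overall: Line 3 219/397 = 55.2%, Line West 103/301 = 34.2% → Line 3
Line West wins each shift group but Line 3 wins overall — the comparison reverses. Line West's units skew toward swing shift, which has a lower base rate.

No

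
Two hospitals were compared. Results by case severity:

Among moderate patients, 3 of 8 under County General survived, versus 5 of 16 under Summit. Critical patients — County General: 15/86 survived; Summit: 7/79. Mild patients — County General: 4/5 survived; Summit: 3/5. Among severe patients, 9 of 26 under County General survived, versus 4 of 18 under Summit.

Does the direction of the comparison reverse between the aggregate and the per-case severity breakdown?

No

Moderate: County General 3/8 = 37.5%, Summit 5/16 = 31.2% → County General
Critical: County General 15/86 = 17.4%, Summit 7/79 = 8.9% → County General
Mild: County General 4/5 = 80.0%, Summit 3/5 = 60.0% → County General
Severe: County General 9/26 = 34.6%, Summit 4/18 = 22.2% → County General
Overall: County General 31/125 = 24.8%, Summit 19/118 = 16.1% → County General
County General wins overall and in every case group — no reversal.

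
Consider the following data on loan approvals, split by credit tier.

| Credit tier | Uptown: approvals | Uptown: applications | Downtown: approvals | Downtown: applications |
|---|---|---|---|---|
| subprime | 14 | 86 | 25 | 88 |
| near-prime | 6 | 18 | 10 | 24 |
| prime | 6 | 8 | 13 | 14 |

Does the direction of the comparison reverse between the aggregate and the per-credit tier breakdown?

No

Subprime: Uptown 14/86 = 16.3%, Downtown 25/88 = 28.4% → Downtown
Near-prime: Uptown 6/18 = 33.3%, Downtown 10/24 = 41.7% → Downtown
Prime: Uptown 6/8 = 75.0%, Downtown 13/14 = 92.9% → Downtown
Overall: Uptown 26/112 = 23.2%, Downtown 48/126 = 38.1% → Downtown
Downtown wins overall and in every credit group — no reversal.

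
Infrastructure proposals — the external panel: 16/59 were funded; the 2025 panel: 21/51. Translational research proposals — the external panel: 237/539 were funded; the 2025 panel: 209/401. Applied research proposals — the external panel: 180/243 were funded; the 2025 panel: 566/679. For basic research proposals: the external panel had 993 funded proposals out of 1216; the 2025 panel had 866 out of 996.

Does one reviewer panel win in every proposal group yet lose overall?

No

Infrastructure: the external panel 16/59 = 27.1%, the 2025 panel 21/51 = 41.2% → the 2025 panel
Translational research: the external panel 237/539 = 44.0%, the 2025 panel 209/401 = 52.1% → the 2025 panel
Applied research: the external panel 180/243 = 74.1%, the 2025 panel 566/679 = 83.4% → the 2025 panel
Basic research: the external panel 993/1216 = 81.7%, the 2025 panel 866/996 = 86.9% → the 2025 panel
Overall: the external panel 1426/2057 = 69.3%, the 2025 panel 1662/2127 = 78.1% → the 2025 panel
The 2025 panel wins overall and in every proposal group — no reversal.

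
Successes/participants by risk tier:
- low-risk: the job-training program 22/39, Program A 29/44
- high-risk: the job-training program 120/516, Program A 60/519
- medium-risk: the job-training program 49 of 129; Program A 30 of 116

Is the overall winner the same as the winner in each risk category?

Low-risk: the job-training program 22/39 = 56.4%, Program A 29/44 = 65.9% → Program A
High-risk: the job-training program 120/516 = 23.3%, Program A 60/519 = 11.6% → the job-training program
Medium-risk: the job-training program 49/129 = 38.0%, Program A 30/116 = 25.9% → the job-training program
Overall: the job-training program 191/684 = 27.9%, Program A 119/679 = 17.5% → the job-training program
Neither sweeps: the job-training program wins 2 of 3 groups, Program A wins 1. The job-training program wins overall but not every group — no Simpson reversal.

No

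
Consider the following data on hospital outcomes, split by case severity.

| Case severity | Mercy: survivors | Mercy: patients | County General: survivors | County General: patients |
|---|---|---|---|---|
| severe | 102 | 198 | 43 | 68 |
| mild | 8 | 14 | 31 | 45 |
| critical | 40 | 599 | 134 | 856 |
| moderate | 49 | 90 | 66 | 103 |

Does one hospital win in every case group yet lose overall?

No

Severe: Mercy 102/198 = 51.5%, County General 43/68 = 63.2% → County General
Mild: Mercy 8/14 = 57.1%, County General 31/45 = 68.9% → County General
Critical: Mercy 40/599 = 6.7%, County General 134/856 = 15.7% → County General
Moderate: Mercy 49/90 = 54.4%, County General 66/103 = 64.1% → County General
Overall: Mercy 199/901 = 22.1%, County General 274/1072 = 25.6% → County General
County General wins overall and in every case group — no reversal.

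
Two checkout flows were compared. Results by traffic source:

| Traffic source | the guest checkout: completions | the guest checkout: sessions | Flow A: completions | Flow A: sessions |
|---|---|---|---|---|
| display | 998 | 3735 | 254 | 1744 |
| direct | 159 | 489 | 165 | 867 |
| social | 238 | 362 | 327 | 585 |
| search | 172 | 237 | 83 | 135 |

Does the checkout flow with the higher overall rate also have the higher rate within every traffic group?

Display: the guest checkout 998/3735 = 26.7%, Flow A 254/1744 = 14.6% → the guest checkout
Direct: the guest checkout 159/489 = 32.5%, Flow A 165/867 = 19.0% → the guest checkout
Social: the guest checkout 238/362 = 65.7%, Flow A 327/585 = 55.9% → the guest checkout
Search: the guest checkout 172/237 = 72.6%, Flow A 83/135 = 61.5% → the guest checkout
Overall: the guest checkout 1567/4823 = 32.5%, Flow A 829/3331 = 24.9% → the guest checkout
The guest checkout wins overall and in every traffic group — no reversal.

Yes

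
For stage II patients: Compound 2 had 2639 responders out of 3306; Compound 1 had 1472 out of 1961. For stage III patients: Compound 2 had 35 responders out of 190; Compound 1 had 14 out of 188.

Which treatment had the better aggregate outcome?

Stage II: Compound 2 2639/3306 = 79.8%, Compound 1 1472/1961 = 75.1% → Compound 2
Stage III: Compound 2 35/190 = 18.4%, Compound 1 14/188 = 7.4% → Compound 2
Overall: Compound 2 2674/3496 = 76.5%, Compound 1 1486/2149 = 69.1% → Compound 2

Compound 2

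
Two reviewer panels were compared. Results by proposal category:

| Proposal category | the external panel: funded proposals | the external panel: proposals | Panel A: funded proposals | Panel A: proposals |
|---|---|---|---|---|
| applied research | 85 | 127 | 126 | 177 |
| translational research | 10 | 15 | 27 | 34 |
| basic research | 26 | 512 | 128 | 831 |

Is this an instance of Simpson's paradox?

Applied research: the external panel 85/127 = 66.9%, Panel A 126/177 = 71.2% → Panel A
Translational research: the external panel 10/15 = 66.7%, Panel A 27/34 = 79.4% → Panel A
Basic research: the external panel 26/512 = 5.1%, Panel A 128/831 = 15.4% → Panel A
Overall: the external panel 121/654 = 18.5%, Panel A 281/1042 = 27.0% → Panel A
Panel A wins overall and in every proposal group — no reversal.

No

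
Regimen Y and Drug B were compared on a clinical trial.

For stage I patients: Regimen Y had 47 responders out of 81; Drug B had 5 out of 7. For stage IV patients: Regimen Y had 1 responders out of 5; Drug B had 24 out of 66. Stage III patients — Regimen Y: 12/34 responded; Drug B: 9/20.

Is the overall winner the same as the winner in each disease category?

Stage I: Regimen Y 47/81 = 58.0%, Drug B 5/7 = 71.4% → Drug B
Stage IV: Regimen Y 1/5 = 20.0%, Drug B 24/66 = 36.4% → Drug B
Stage III: Regimen Y 12/34 = 35.3%, Drug B 9/20 = 45.0% → Drug B
Overall: Regimen Y 60/120 = 50.0%, Drug B 38/93 = 40.9% → Regimen Y
Drug B wins each disease group but Regimen Y wins overall — the comparison reverses. Drug B's patients skew toward stage IV, which has a lower base rate.

No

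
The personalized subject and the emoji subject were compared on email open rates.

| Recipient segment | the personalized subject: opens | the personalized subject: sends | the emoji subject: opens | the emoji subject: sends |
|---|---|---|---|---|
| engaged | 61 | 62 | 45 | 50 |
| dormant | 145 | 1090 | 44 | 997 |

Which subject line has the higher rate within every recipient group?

the personalized subject

Engaged: the personalized subject 61/62 = 98.4%, the emoji subject 45/50 = 90.0% → the personalized subject
Dormant: the personalized subject 145/1090 = 13.3%, the emoji subject 44/997 = 4.4% → the personalized subject
The personalized subject has the higher rate in both groups.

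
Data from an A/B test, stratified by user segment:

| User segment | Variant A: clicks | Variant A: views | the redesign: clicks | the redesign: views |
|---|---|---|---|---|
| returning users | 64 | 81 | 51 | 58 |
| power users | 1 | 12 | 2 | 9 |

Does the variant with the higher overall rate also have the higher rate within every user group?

Yes

Returning users: Variant A 64/81 = 79.0%, the redesign 51/58 = 87.9% → the redesign
Power users: Variant A 1/12 = 8.3%, the redesign 2/9 = 22.2% → the redesign
Overall: Variant A 65/93 = 69.9%, the redesign 53/67 = 79.1% → the redesign
The redesign wins overall and in every user group — no reversal.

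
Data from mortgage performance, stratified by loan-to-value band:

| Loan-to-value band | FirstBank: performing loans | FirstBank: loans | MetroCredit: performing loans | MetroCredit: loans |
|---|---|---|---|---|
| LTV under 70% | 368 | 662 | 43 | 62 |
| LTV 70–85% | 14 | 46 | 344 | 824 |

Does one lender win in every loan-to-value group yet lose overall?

Yes

LTV under 70%: FirstBank 368/662 = 55.6%, MetroCredit 43/62 = 69.4% → MetroCredit
LTV 70–85%: FirstBank 14/46 = 30.4%, MetroCredit 344/824 = 41.7% → MetroCredit
Overall: FirstBank 382/708 = 54.0%, MetroCredit 387/886 = 43.7% → FirstBank
MetroCredit wins each loan-to-value group but FirstBank wins overall — the comparison reverses. MetroCredit's loans skew toward LTV 70–85%, which has a lower base rate.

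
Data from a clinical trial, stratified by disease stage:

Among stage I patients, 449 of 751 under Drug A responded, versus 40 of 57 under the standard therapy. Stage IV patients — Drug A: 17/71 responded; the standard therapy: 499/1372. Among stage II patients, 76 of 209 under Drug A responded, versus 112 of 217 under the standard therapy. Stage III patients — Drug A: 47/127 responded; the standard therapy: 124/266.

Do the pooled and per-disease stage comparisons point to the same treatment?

Stage I: Drug A 449/751 = 59.8%, the standard therapy 40/57 = 70.2% → the standard therapy
Stage IV: Drug A 17/71 = 23.9%, the standard therapy 499/1372 = 36.4% → the standard therapy
Stage II: Drug A 76/209 = 36.4%, the standard therapy 112/217 = 51.6% → the standard therapy
Stage III: Drug A 47/127 = 37.0%, the standard therapy 124/266 = 46.6% → the standard therapy
Overall: Drug A 589/1158 = 50.9%, the standard therapy 775/1912 = 40.5% → Drug A
The standard therapy wins each disease group but Drug A wins overall — the comparison reverses. The standard therapy's patients skew toward stage IV, which has a lower base rate.

No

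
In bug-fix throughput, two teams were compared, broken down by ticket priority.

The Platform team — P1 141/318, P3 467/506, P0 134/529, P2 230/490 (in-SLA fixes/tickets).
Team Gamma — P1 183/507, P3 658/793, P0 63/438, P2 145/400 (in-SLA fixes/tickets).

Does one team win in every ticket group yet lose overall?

No

P1: the Platform team 141/318 = 44.3%, Team Gamma 183/507 = 36.1% → the Platform team
P3: the Platform team 467/506 = 92.3%, Team Gamma 658/793 = 83.0% → the Platform team
P0: the Platform team 134/529 = 25.3%, Team Gamma 63/438 = 14.4% → the Platform team
P2: the Platform team 230/490 = 46.9%, Team Gamma 145/400 = 36.2% → the Platform team
Overall: the Platform team 972/1843 = 52.7%, Team Gamma 1049/2138 = 49.1% → the Platform team
The Platform team wins overall and in every ticket group — no reversal.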